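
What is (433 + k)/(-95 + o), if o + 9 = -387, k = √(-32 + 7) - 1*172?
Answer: -261/491 - 5*I/491 ≈ -0.53157 - 0.010183*I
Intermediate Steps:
k = -172 + 5*I (k = √(-25) - 172 = 5*I - 172 = -172 + 5*I ≈ -172.0 + 5.0*I)
o = -396 (o = -9 - 387 = -396)
(433 + k)/(-95 + o) = (433 + (-172 + 5*I))/(-95 - 396) = (261 + 5*I)/(-491) = (261 + 5*I)*(-1/491) = -261/491 - 5*I/491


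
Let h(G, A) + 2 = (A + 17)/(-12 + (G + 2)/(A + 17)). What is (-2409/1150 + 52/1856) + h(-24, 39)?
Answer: -794841911/92579600 ≈ -8.5855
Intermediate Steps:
h(G, A) = -2 + (17 + A)/(-12 + (2 + G)/(17 + A)) (h(G, A) = -2 + (A + 17)/(-12 + (G + 2)/(A + 17)) = -2 + (17 + A)/(-12 + (2 + G)/(17 + A)))
(-2409/1150 + 52/1856) + h(-24, 39) = (-2409/1150 + 52/1856) + (-693 - 1*39² - 58*39 + 2*(-24))/(202 - 1*(-24) + 12*39) = (-2409*1/1150 + 52*(1/1856)) + (-693 - 1*1521 - 2262 - 48)/(202 + 24 + 468) = (-2409/1150 + 13/464) + (-693 - 1521 - 2262 - 48)/694 = -551413/266800 + (1/694)*(-4524) = -551413/266800 - 2262/347 = -794841911/92579600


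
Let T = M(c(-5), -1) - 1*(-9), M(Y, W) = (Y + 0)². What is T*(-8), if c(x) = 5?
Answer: -272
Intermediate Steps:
M(Y, W) = Y²
T = 34 (T = 5² - 1*(-9) = 25 + 9 = 34)
T*(-8) = 34*(-8) = -272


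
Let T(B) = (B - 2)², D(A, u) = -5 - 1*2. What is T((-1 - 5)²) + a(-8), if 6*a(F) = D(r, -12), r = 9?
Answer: 6929/6 ≈ 1154.8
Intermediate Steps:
D(A, u) = -7 (D(A, u) = -5 - 2 = -7)
a(F) = -7/6 (a(F) = (⅙)*(-7) = -7/6)
T(B) = (-2 + B)²
T((-1 - 5)²) + a(-8) = (-2 + (-1 - 5)²)² - 7/6 = (-2 + (-6)²)² - 7/6 = (-2 + 36)² - 7/6 = 34² - 7/6 = 1156 - 7/6 = 6929/6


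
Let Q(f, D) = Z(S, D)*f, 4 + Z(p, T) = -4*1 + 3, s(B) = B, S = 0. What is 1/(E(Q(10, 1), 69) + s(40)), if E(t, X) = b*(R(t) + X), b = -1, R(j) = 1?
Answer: -1/30 ≈ -0.033333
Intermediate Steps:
Z(p, T) = -5 (Z(p, T) = -4 + (-4*1 + 3) = -4 + (-4 + 3) = -4 - 1 = -5)
Q(f, D) = -5*f
E(t, X) = -1 - X (E(t, X) = -(1 + X) = -1 - X)
1/(E(Q(10, 1), 69) + s(40)) = 1/((-1 - 1*69) + 40) = 1/((-1 - 69) + 40) = 1/(-70 + 40) = 1/(-30) = -1/30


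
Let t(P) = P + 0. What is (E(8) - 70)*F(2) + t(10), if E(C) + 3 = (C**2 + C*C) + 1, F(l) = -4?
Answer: -214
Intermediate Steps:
E(C) = -2 + 2*C**2 (E(C) = -3 + ((C**2 + C*C) + 1) = -3 + ((C**2 + C**2) + 1) = -3 + (2*C**2 + 1) = -3 + (1 + 2*C**2) = -2 + 2*C**2)
t(P) = P
(E(8) - 70)*F(2) + t(10) = ((-2 + 2*8**2) - 70)*(-4) + 10 = ((-2 + 2*64) - 70)*(-4) + 10 = ((-2 + 128) - 70)*(-4) + 10 = (126 - 70)*(-4) + 10 = 56*(-4) + 10 = -224 + 10 = -214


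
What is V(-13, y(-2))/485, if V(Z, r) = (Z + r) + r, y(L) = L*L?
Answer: -1/97 ≈ -0.010309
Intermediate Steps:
y(L) = L**2
V(Z, r) = Z + 2*r
V(-13, y(-2))/485 = (-13 + 2*(-2)**2)/485 = (-13 + 2*4)*(1/485) = (-13 + 8)*(1/485) = -5*1/485 = -1/97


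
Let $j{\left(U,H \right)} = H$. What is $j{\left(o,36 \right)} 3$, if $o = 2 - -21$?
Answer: $108$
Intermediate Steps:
$o = 23$ ($o = 2 + 21 = 23$)
$j{\left(o,36 \right)} 3 = 36 \cdot 3 = 108$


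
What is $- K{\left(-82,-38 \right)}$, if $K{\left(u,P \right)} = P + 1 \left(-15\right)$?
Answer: $53$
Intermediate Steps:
$K{\left(u,P \right)} = -15 + P$ ($K{\left(u,P \right)} = P - 15 = -15 + P$)
$- K{\left(-82,-38 \right)} = - (-15 - 38) = \left(-1\right) \left(-53\right) = 53$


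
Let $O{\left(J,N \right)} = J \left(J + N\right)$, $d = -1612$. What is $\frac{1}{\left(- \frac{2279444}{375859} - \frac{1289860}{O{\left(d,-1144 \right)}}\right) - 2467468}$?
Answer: $- \frac{32111889524}{79235263889765311} \approx -4.0527 \cdot 10^{-7}$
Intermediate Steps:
$\frac{1}{\left(- \frac{2279444}{375859} - \frac{1289860}{O{\left(d,-1144 \right)}}\right) - 2467468} = \frac{1}{\left(- \frac{2279444}{375859} - \frac{1289860}{\left(-1612\right) \left(-1612 - 1144\right)}\right) - 2467468} = \frac{1}{\left(\left(-2279444\right) \frac{1}{375859} - \frac{1289860}{\left(-1612\right) \left(-2756\right)}\right) - 2467468} = \frac{1}{\left(- \frac{2279444}{375859} - \frac{1289860}{4442672}\right) - 2467468} = \frac{1}{\left(- \frac{2279444}{375859} - \frac{24805}{85436}\right) - 2467468} = \frac{1}{- \frac{204069760079}{32111889524} - 2467468} = \frac{1}{- \frac{79235263889765311}{32111889524}} = - \frac{32111889524}{79235263889765311}$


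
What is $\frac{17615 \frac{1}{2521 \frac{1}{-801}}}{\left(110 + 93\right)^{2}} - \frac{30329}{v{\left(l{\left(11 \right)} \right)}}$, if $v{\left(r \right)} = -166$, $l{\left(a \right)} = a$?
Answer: $\frac{3148473589391}{17245389574} \approx 182.57$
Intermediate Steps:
$\frac{17615 \frac{1}{2521 \frac{1}{-801}}}{\left(110 + 93\right)^{2}} - \frac{30329}{v{\left(l{\left(11 \right)} \right)}} = \frac{17615 \frac{1}{2521 \frac{1}{-801}}}{\left(110 + 93\right)^{2}} - \frac{30329}{-166} = \frac{17615 \frac{1}{2521 \left(- \frac{1}{801}\right)}}{203^{2}} - - \frac{30329}{166} = \frac{17615 \frac{1}{- \frac{2521}{801}}}{41209} + \frac{30329}{166} = 17615 \left(- \frac{801}{2521}\right) \frac{1}{41209} + \frac{30329}{166} = \left(- \frac{14109615}{2521}\right) \frac{1}{41209} + \frac{30329}{166} = - \frac{14109615}{103887889} + \frac{30329}{166} = \frac{3148473589391}{17245389574}$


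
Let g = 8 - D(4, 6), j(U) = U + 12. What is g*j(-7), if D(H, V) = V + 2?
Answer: 0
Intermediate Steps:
j(U) = 12 + U
D(H, V) = 2 + V
g = 0 (g = 8 - (2 + 6) = 8 - 1*8 = 8 - 8 = 0)
g*j(-7) = 0*(12 - 7) = 0*5 = 0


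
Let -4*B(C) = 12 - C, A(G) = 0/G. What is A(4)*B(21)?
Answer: 0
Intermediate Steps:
A(G) = 0
B(C) = -3 + C/4 (B(C) = -(12 - C)/4 = -3 + C/4)
A(4)*B(21) = 0*(-3 + (1/4)*21) = 0*(-3 + 21/4) = 0*(9/4) = 0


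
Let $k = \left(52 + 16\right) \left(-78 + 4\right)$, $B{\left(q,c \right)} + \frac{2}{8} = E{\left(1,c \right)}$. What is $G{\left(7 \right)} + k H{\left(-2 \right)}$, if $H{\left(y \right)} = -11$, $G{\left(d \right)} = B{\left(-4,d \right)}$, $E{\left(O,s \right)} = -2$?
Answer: $\frac{221399}{4} \approx 55350.0$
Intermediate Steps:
$B{\left(q,c \right)} = - \frac{9}{4}$ ($B{\left(q,c \right)} = - \frac{1}{4} - 2 = - \frac{9}{4}$)
$G{\left(d \right)} = - \frac{9}{4}$
$k = -5032$ ($k = 68 \left(-74\right) = -5032$)
$G{\left(7 \right)} + k H{\left(-2 \right)} = - \frac{9}{4} - -55352 = - \frac{9}{4} + 55352 = \frac{221399}{4}$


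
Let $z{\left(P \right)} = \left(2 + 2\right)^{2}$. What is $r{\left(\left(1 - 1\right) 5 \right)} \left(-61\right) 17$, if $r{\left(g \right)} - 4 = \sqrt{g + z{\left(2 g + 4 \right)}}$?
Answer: $-8296$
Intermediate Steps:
$z{\left(P \right)} = 16$ ($z{\left(P \right)} = 4^{2} = 16$)
$r{\left(g \right)} = 4 + \sqrt{16 + g}$ ($r{\left(g \right)} = 4 + \sqrt{g + 16} = 4 + \sqrt{16 + g}$)
$r{\left(\left(1 - 1\right) 5 \right)} \left(-61\right) 17 = \left(4 + \sqrt{16 + \left(1 - 1\right) 5}\right) \left(-61\right) 17 = \left(4 + \sqrt{16 + 0 \cdot 5}\right) \left(-61\right) 17 = \left(4 + \sqrt{16 + 0}\right) \left(-61\right) 17 = \left(4 + \sqrt{16}\right) \left(-61\right) 17 = \left(4 + 4\right) \left(-61\right) 17 = 8 \left(-61\right) 17 = \left(-488\right) 17 = -8296$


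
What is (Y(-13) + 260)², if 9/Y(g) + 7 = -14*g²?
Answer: 42294801649/625681 ≈ 67598.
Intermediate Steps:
Y(g) = 9/(-7 - 14*g²)
(Y(-13) + 260)² = (-9/(7 + 14*(-13)²) + 260)² = (-9/(7 + 14*169) + 260)² = (-9/(7 + 2366) + 260)² = (-9/2373 + 260)² = (-9*1/2373 + 260)² = (-3/791 + 260)² = (205657/791)² = 42294801649/625681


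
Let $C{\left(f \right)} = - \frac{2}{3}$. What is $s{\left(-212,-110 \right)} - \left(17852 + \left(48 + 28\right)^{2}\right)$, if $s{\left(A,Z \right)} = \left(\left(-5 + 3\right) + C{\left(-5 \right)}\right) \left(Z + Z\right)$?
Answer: $- \frac{69124}{3} \approx -23041.0$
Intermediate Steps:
$C{\left(f \right)} = - \frac{2}{3}$ ($C{\left(f \right)} = \left(-2\right) \frac{1}{3} = - \frac{2}{3}$)
$s{\left(A,Z \right)} = - \frac{16 Z}{3}$ ($s{\left(A,Z \right)} = \left(\left(-5 + 3\right) - \frac{2}{3}\right) \left(Z + Z\right) = \left(-2 - \frac{2}{3}\right) 2 Z = - \frac{8 \cdot 2 Z}{3} = - \frac{16 Z}{3}$)
$s{\left(-212,-110 \right)} - \left(17852 + \left(48 + 28\right)^{2}\right) = \left(- \frac{16}{3}\right) \left(-110\right) - \left(17852 + \left(48 + 28\right)^{2}\right) = \frac{1760}{3} - \left(17852 + 76^{2}\right) = \frac{1760}{3} - \left(17852 + 5776\right) = \frac{1760}{3} - 23628 = - \frac{69124}{3}$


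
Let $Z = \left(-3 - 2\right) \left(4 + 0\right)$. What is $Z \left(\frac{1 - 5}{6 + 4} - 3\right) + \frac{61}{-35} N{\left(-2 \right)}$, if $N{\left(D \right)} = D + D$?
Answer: $\frac{2624}{35} \approx 74.971$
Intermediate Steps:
$N{\left(D \right)} = 2 D$
$Z = -20$ ($Z = \left(-5\right) 4 = -20$)
$Z \left(\frac{1 - 5}{6 + 4} - 3\right) + \frac{61}{-35} N{\left(-2 \right)} = - 20 \left(\frac{1 - 5}{6 + 4} - 3\right) + \frac{61}{-35} \cdot 2 \left(-2\right) = - 20 \left(- \frac{4}{10} - 3\right) + 61 \left(- \frac{1}{35}\right) \left(-4\right) = - 20 \left(\left(-4\right) \frac{1}{10} - 3\right) - - \frac{244}{35} = - 20 \left(- \frac{2}{5} - 3\right) + \frac{244}{35} = \left(-20\right) \left(- \frac{17}{5}\right) + \frac{244}{35} = 68 + \frac{244}{35} = \frac{2624}{35}$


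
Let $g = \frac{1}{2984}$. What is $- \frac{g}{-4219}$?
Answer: $\frac{1}{12589496} \approx 7.9431 \cdot 10^{-8}$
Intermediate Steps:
$g = \frac{1}{2984} \approx 0.00033512$
$- \frac{g}{-4219} = - \frac{1}{2984 \left(-4219\right)} = - \frac{-1}{2984 \cdot 4219} = \left(-1\right) \left(- \frac{1}{12589496}\right) = \frac{1}{12589496}$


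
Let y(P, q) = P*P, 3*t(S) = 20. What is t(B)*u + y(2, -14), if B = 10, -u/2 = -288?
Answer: 3844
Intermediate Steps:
u = 576 (u = -2*(-288) = 576)
t(S) = 20/3 (t(S) = (⅓)*20 = 20/3)
y(P, q) = P²
t(B)*u + y(2, -14) = (20/3)*576 + 2² = 3840 + 4 = 3844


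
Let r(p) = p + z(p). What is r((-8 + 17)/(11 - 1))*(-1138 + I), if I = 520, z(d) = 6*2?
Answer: -39861/5 ≈ -7972.2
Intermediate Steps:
z(d) = 12
r(p) = 12 + p (r(p) = p + 12 = 12 + p)
r((-8 + 17)/(11 - 1))*(-1138 + I) = (12 + (-8 + 17)/(11 - 1))*(-1138 + 520) = (12 + 9/10)*(-618) = (129/10)*(-618) = -39861/5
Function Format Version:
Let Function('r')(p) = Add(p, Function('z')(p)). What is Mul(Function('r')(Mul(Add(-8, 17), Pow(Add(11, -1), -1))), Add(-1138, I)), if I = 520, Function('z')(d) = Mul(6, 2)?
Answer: Rational(-39861, 5) ≈ -7972.2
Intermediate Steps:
Function('z')(d) = 12
Function('r')(p) = Add(12, p) (Function('r')(p) = Add(p, 12) = Add(12, p))
Mul(Function('r')(Mul(Add(-8, 17), Pow(Add(11, -1), -1))), Add(-1138, I)) = Mul(Add(12, Mul(Add(-8, 17), Pow(Add(11, -1), -1))), Add(-1138, 520)) = Mul(Add(12, Mul(9, Pow(10, -1))), -618) = Mul(Add(12, Mul(9, Rational(1, 10))), -618) = Mul(Add(12, Rational(9, 10)), -618) = Mul(Rational(129, 10), -618) = Rational(-39861, 5)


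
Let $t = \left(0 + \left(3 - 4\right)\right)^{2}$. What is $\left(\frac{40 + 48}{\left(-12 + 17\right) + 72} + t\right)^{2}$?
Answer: $\frac{225}{49} \approx 4.5918$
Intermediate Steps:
$t = 1$ ($t = \left(0 + \left(3 - 4\right)\right)^{2} = \left(0 - 1\right)^{2} = \left(-1\right)^{2} = 1$)
$\left(\frac{40 + 48}{\left(-12 + 17\right) + 72} + t\right)^{2} = \left(\frac{40 + 48}{\left(-12 + 17\right) + 72} + 1\right)^{2} = \left(\frac{88}{5 + 72} + 1\right)^{2} = \left(\frac{88}{77} + 1\right)^{2} = \left(88 \cdot \frac{1}{77} + 1\right)^{2} = \left(\frac{8}{7} + 1\right)^{2} = \left(\frac{15}{7}\right)^{2} = \frac{225}{49}$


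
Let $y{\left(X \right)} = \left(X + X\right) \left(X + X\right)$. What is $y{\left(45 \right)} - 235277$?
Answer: $-227177$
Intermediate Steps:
$y{\left(X \right)} = 4 X^{2}$ ($y{\left(X \right)} = 2 X 2 X = 4 X^{2}$)
$y{\left(45 \right)} - 235277 = 4 \cdot 45^{2} - 235277 = 4 \cdot 2025 - 235277 = 8100 - 235277 = -227177$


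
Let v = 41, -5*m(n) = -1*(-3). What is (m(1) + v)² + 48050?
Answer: 1242054/25 ≈ 49682.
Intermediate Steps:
m(n) = -⅗ (m(n) = -(-1)*(-3)/5 = -⅕*3 = -⅗)
(m(1) + v)² + 48050 = (-⅗ + 41)² + 48050 = (202/5)² + 48050 = 40804/25 + 48050 = 1242054/25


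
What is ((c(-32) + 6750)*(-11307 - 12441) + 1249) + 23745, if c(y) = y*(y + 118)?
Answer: -94919510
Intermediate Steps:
c(y) = y*(118 + y)
((c(-32) + 6750)*(-11307 - 12441) + 1249) + 23745 = ((-32*(118 - 32) + 6750)*(-11307 - 12441) + 1249) + 23745 = ((-32*86 + 6750)*(-23748) + 1249) + 23745 = ((-2752 + 6750)*(-23748) + 1249) + 23745 = (3998*(-23748) + 1249) + 23745 = (-94944504 + 1249) + 23745 = -94943255 + 23745 = -94919510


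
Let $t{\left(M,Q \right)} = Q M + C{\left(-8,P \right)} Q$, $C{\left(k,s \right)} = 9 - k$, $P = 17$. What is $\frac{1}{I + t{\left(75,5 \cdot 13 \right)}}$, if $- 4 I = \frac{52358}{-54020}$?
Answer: $\frac{108040}{646105379} \approx 0.00016722$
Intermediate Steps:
$t{\left(M,Q \right)} = 17 Q + M Q$ ($t{\left(M,Q \right)} = Q M + \left(9 - -8\right) Q = M Q + \left(9 + 8\right) Q = M Q + 17 Q = 17 Q + M Q$)
$I = \frac{26179}{108040}$ ($I = - \frac{52358 \frac{1}{-54020}}{4} = - \frac{52358 \left(- \frac{1}{54020}\right)}{4} = \left(- \frac{1}{4}\right) \left(- \frac{26179}{27010}\right) = \frac{26179}{108040} \approx 0.24231$)
$\frac{1}{I + t{\left(75,5 \cdot 13 \right)}} = \frac{1}{\frac{26179}{108040} + 5 \cdot 13 \left(17 + 75\right)} = \frac{1}{\frac{26179}{108040} + 65 \cdot 92} = \frac{1}{\frac{26179}{108040} + 5980} = \frac{1}{\frac{646105379}{108040}} = \frac{108040}{646105379}$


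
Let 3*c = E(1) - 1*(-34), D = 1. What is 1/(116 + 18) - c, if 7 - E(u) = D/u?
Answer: -5357/402 ≈ -13.326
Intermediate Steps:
E(u) = 7 - 1/u
c = 40/3 (c = ((7 - 1/1) - 1*(-34))/3 = ((7 - 1*1) + 34)/3 = ((7 - 1) + 34)/3 = (6 + 34)/3 = (⅓)*40 = 40/3 ≈ 13.333)
1/(116 + 18) - c = 1/(116 + 18) - 1*40/3 = 1/134 - 40/3 = -5357/402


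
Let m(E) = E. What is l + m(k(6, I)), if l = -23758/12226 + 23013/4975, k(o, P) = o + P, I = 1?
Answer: 294465669/30412175 ≈ 9.6825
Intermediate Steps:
k(o, P) = P + o
l = 81580444/30412175 (l = -23758*1/12226 + 23013*(1/4975) = -11879/6113 + 23013/4975 = 81580444/30412175 ≈ 2.6825)
l + m(k(6, I)) = 81580444/30412175 + (1 + 6) = 81580444/30412175 + 7 = 294465669/30412175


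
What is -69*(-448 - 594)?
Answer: 71898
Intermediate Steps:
-69*(-448 - 594) = -69*(-1042) = 71898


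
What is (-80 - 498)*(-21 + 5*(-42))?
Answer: 133518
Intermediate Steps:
(-80 - 498)*(-21 + 5*(-42)) = -578*(-21 - 210) = -578*(-231) = 133518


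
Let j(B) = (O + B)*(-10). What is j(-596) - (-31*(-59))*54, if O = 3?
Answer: -92836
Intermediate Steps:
j(B) = -30 - 10*B (j(B) = (3 + B)*(-10) = -30 - 10*B)
j(-596) - (-31*(-59))*54 = (-30 - 10*(-596)) - (-31*(-59))*54 = (-30 + 5960) - 1829*54 = 5930 - 1*98766 = 5930 - 98766 = -92836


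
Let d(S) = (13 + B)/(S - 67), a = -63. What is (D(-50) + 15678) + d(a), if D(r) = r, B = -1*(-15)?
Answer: 1015806/65 ≈ 15628.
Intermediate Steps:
B = 15
d(S) = 28/(-67 + S) (d(S) = (13 + 15)/(S - 67) = 28/(-67 + S))
(D(-50) + 15678) + d(a) = (-50 + 15678) + 28/(-67 - 63) = 15628 + 28/(-130) = 15628 + 28*(-1/130) = 15628 - 14/65 = 1015806/65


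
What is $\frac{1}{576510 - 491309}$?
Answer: $\frac{1}{85201} \approx 1.1737 \cdot 10^{-5}$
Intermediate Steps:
$\frac{1}{576510 - 491309} = \frac{1}{85201}$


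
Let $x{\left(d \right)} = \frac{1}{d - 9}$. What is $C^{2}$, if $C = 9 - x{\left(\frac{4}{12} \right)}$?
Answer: $\frac{56169}{676} \approx 83.09$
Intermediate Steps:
$x{\left(d \right)} = \frac{1}{-9 + d}$
$C = \frac{237}{26}$ ($C = 9 - \frac{1}{-9 + \frac{4}{12}} = 9 - \frac{1}{-9 + 4 \cdot \frac{1}{12}} = 9 - \frac{1}{-9 + \frac{1}{3}} = 9 - \frac{1}{- \frac{26}{3}} = 9 - - \frac{3}{26} = 9 + \frac{3}{26} = \frac{237}{26} \approx 9.1154$)
$C^{2} = \left(\frac{237}{26}\right)^{2} = \frac{56169}{676}$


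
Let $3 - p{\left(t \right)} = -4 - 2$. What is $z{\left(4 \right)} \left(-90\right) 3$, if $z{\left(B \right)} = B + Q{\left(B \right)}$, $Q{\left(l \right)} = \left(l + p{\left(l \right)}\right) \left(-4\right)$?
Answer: $12960$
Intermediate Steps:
$p{\left(t \right)} = 9$ ($p{\left(t \right)} = 3 - \left(-4 - 2\right) = 3 - -6 = 3 + 6 = 9$)
$Q{\left(l \right)} = -36 - 4 l$ ($Q{\left(l \right)} = \left(l + 9\right) \left(-4\right) = \left(9 + l\right) \left(-4\right) = -36 - 4 l$)
$z{\left(B \right)} = -36 - 3 B$ ($z{\left(B \right)} = B - \left(36 + 4 B\right) = -36 - 3 B$)
$z{\left(4 \right)} \left(-90\right) 3 = \left(-36 - 12\right) \left(-90\right) 3 = \left(-48\right) \left(-90\right) 3 = 4320 \cdot 3 = 12960$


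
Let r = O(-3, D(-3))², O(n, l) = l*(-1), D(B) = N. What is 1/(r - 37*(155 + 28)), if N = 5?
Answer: -1/6746 ≈ -0.00014824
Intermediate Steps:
D(B) = 5
O(n, l) = -l
r = 25 (r = (-1*5)² = (-5)² = 25)
1/(r - 37*(155 + 28)) = 1/(25 - 37*(155 + 28)) = 1/(25 - 37*183) = 1/(25 - 6771) = 1/(-6746) = -1/6746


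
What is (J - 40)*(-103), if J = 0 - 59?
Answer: 10197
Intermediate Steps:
J = -59
(J - 40)*(-103) = (-59 - 40)*(-103) = -99*(-103) = 10197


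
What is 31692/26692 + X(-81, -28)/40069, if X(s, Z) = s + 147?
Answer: 317907105/267380437 ≈ 1.1890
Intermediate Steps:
X(s, Z) = 147 + s
31692/26692 + X(-81, -28)/40069 = 31692/26692 + (147 - 81)/40069 = 31692*(1/26692) + 66*(1/40069) = 7923/6673 + 66/40069 = 317907105/267380437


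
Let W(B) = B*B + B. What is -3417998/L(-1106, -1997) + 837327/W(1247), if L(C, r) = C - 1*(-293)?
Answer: 1773320214113/421745376 ≈ 4204.7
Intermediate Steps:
L(C, r) = 293 + C (L(C, r) = C + 293 = 293 + C)
W(B) = B + B**2 (W(B) = B**2 + B = B + B**2)
-3417998/L(-1106, -1997) + 837327/W(1247) = -3417998/(293 - 1106) + 837327/((1247*(1 + 1247))) = -3417998/(-813) + 837327/((1247*1248)) = -3417998*(-1/813) + 837327/1556256 = 3417998/813 + 837327*(1/1556256) = 3417998/813 + 279109/518752 = 1773320214113/421745376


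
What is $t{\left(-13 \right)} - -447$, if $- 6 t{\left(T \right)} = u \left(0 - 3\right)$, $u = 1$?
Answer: $\frac{895}{2} \approx 447.5$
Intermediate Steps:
$t{\left(T \right)} = \frac{1}{2}$ ($t{\left(T \right)} = - \frac{1 \left(0 - 3\right)}{6} = - \frac{1 \left(-3\right)}{6} = \left(- \frac{1}{6}\right) \left(-3\right) = \frac{1}{2}$)
$t{\left(-13 \right)} - -447 = \frac{1}{2} - -447 = \frac{1}{2} + 447 = \frac{895}{2}$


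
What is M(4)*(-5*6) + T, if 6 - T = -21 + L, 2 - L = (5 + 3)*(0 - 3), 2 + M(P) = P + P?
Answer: -179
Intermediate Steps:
M(P) = -2 + 2*P (M(P) = -2 + (P + P) = -2 + 2*P)
L = 26 (L = 2 - (5 + 3)*(0 - 3) = 2 - 8*(-3) = 2 - 1*(-24) = 2 + 24 = 26)
T = 1 (T = 6 - (-21 + 26) = 6 - 1*5 = 6 - 5 = 1)
M(4)*(-5*6) + T = (-2 + 2*4)*(-5*6) + 1 = (-2 + 8)*(-30) + 1 = 6*(-30) + 1 = -180 + 1 = -179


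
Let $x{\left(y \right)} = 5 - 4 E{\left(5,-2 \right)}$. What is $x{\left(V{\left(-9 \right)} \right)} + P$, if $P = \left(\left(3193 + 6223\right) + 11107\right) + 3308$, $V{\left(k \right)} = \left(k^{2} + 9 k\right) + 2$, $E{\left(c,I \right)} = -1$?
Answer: $23840$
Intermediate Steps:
$V{\left(k \right)} = 2 + k^{2} + 9 k$
$x{\left(y \right)} = 9$ ($x{\left(y \right)} = 5 - -4 = 5 + 4 = 9$)
$P = 23831$ ($P = \left(9416 + 11107\right) + 3308 = 20523 + 3308 = 23831$)
$x{\left(V{\left(-9 \right)} \right)} + P = 9 + 23831 = 23840$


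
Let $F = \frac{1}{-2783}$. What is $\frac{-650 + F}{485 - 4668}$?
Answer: $\frac{1808951}{11641289} \approx 0.15539$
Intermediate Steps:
$F = - \frac{1}{2783} \approx -0.00035932$
$\frac{-650 + F}{485 - 4668} = \frac{-650 - \frac{1}{2783}}{485 - 4668} = - \frac{1808951}{2783 \left(-4183\right)} = \left(- \frac{1808951}{2783}\right) \left(- \frac{1}{4183}\right) = \frac{1808951}{11641289}$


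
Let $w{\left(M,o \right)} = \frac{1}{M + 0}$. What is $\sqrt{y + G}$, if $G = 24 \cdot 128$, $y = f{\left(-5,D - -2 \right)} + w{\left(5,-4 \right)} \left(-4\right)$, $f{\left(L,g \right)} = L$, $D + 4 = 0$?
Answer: $\frac{\sqrt{76655}}{5} \approx 55.373$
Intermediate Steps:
$D = -4$ ($D = -4 + 0 = -4$)
$w{\left(M,o \right)} = \frac{1}{M}$
$y = - \frac{29}{5}$ ($y = -5 + \frac{1}{5} \left(-4\right) = -5 - \frac{4}{5} = - \frac{29}{5} \approx -5.8$)
$G = 3072$
$\sqrt{y + G} = \sqrt{- \frac{29}{5} + 3072} = \sqrt{\frac{15331}{5}} = \frac{\sqrt{76655}}{5}$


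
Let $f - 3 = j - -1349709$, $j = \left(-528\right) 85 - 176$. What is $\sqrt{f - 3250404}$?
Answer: $2 i \sqrt{486437} \approx 1394.9 i$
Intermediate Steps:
$j = -45056$ ($j = -44880 - 176 = -45056$)
$f = 1304656$ ($f = 3 - -1304653 = 3 + \left(-45056 + 1349709\right) = 3 + 1304653 = 1304656$)
$\sqrt{f - 3250404} = \sqrt{1304656 - 3250404} = \sqrt{-1945748} = 2 i \sqrt{486437}$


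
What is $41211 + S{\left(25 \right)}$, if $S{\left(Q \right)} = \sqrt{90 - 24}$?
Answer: $41211 + \sqrt{66} \approx 41219.0$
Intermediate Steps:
$S{\left(Q \right)} = \sqrt{66}$
$41211 + S{\left(25 \right)} = 41211 + \sqrt{66}$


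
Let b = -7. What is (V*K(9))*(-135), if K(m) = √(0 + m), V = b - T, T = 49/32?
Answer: 110565/32 ≈ 3455.2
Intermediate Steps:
T = 49/32 (T = 49*(1/32) = 49/32 ≈ 1.5313)
V = -273/32 (V = -7 - 1*49/32 = -7 - 49/32 = -273/32 ≈ -8.5313)
K(m) = √m
(V*K(9))*(-135) = -273*√9/32*(-135) = -273/32*3*(-135) = -819/32*(-135) = 110565/32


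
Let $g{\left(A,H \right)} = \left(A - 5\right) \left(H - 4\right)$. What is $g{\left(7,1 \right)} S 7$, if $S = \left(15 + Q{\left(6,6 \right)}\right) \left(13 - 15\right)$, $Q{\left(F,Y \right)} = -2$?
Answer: $1092$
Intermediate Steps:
$g{\left(A,H \right)} = \left(-5 + A\right) \left(-4 + H\right)$
$S = -26$ ($S = \left(15 - 2\right) \left(13 - 15\right) = 13 \left(-2\right) = -26$)
$g{\left(7,1 \right)} S 7 = \left(20 - 5 - 28 + 7 \cdot 1\right) \left(-26\right) 7 = \left(20 - 5 - 28 + 7\right) \left(-26\right) 7 = \left(-6\right) \left(-26\right) 7 = 156 \cdot 7 = 1092$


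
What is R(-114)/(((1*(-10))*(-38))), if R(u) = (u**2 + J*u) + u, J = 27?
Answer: 129/5 ≈ 25.800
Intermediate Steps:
R(u) = u**2 + 28*u (R(u) = (u**2 + 27*u) + u = u**2 + 28*u)
R(-114)/(((1*(-10))*(-38))) = (-114*(28 - 114))/(((1*(-10))*(-38))) = (-114*(-86))/((-10*(-38))) = 9804/380 = 9804*(1/380) = 129/5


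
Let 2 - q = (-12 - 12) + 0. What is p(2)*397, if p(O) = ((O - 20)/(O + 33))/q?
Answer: -3573/455 ≈ -7.8527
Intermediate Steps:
q = 26 (q = 2 - ((-12 - 12) + 0) = 2 - (-24 + 0) = 2 - 1*(-24) = 2 + 24 = 26)
p(O) = (-20 + O)/(26*(33 + O)) (p(O) = ((O - 20)/(O + 33))/26 = ((-20 + O)/(33 + O))*(1/26) = (-20 + O)/(26*(33 + O)))
p(2)*397 = ((-20 + 2)/(26*(33 + 2)))*397 = ((1/26)*(-18)/35)*397 = ((1/26)*(1/35)*(-18))*397 = -9/455*397 = -3573/455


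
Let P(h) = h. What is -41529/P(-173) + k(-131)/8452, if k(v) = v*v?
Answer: 353971961/1462196 ≈ 242.08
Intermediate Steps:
k(v) = v²
-41529/P(-173) + k(-131)/8452 = -41529/(-173) + (-131)²/8452 = -41529*(-1/173) + 17161*(1/8452) = 41529/173 + 17161/8452 = 353971961/1462196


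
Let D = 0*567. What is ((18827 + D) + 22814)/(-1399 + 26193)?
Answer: 41641/24794 ≈ 1.6795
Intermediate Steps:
D = 0
((18827 + D) + 22814)/(-1399 + 26193) = ((18827 + 0) + 22814)/(-1399 + 26193) = (18827 + 22814)/24794 = 41641*(1/24794) = 41641/24794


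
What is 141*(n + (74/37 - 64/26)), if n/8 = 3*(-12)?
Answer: -528750/13 ≈ -40673.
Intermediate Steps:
n = -288 (n = 8*(3*(-12)) = 8*(-36) = -288)
141*(n + (74/37 - 64/26)) = 141*(-288 + (74/37 - 64/26)) = 141*(-288 + (74*(1/37) - 64*1/26)) = 141*(-288 + (2 - 32/13)) = 141*(-288 - 6/13) = 141*(-3750/13) = -528750/13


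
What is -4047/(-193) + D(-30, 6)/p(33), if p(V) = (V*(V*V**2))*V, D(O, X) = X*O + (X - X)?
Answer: 17597877859/839236761 ≈ 20.969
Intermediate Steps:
D(O, X) = O*X (D(O, X) = O*X + 0 = O*X)
p(V) = V**5 (p(V) = (V*V**3)*V = V**4*V = V**5)
-4047/(-193) + D(-30, 6)/p(33) = -4047/(-193) + (-30*6)/(33**5) = -4047*(-1/193) - 180/39135393 = 4047/193 - 180*1/39135393 = 4047/193 - 20/4348377 = 17597877859/839236761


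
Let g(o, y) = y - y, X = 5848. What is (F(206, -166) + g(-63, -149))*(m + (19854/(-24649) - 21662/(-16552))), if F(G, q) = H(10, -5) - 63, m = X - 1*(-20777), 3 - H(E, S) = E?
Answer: -190101549334025/101997562 ≈ -1.8638e+6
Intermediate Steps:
H(E, S) = 3 - E
m = 26625 (m = 5848 - 1*(-20777) = 5848 + 20777 = 26625)
g(o, y) = 0
F(G, q) = -70 (F(G, q) = (3 - 1*10) - 63 = (3 - 10) - 63 = -7 - 63 = -70)
(F(206, -166) + g(-63, -149))*(m + (19854/(-24649) - 21662/(-16552))) = (-70 + 0)*(26625 + (19854/(-24649) - 21662/(-16552))) = -70*(26625 + (19854*(-1/24649) - 21662*(-1/16552))) = -70*(26625 + (-19854/24649 + 10831/8276)) = -70*(26625 + 102661615/203995124) = -70*5431472838115/203995124 = -190101549334025/101997562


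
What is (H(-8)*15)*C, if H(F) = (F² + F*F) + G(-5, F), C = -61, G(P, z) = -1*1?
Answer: -116205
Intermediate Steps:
G(P, z) = -1
H(F) = -1 + 2*F² (H(F) = (F² + F*F) - 1 = (F² + F²) - 1 = 2*F² - 1 = -1 + 2*F²)
(H(-8)*15)*C = ((-1 + 2*(-8)²)*15)*(-61) = ((-1 + 2*64)*15)*(-61) = ((-1 + 128)*15)*(-61) = (127*15)*(-61) = 1905*(-61) = -116205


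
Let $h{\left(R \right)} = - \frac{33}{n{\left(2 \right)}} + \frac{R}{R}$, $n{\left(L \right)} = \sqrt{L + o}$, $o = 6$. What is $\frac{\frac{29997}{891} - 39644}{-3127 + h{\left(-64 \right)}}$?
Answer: $\frac{990575216}{78173919} - \frac{2614282 \sqrt{2}}{78173919} \approx 12.624$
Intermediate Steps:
$n{\left(L \right)} = \sqrt{6 + L}$ ($n{\left(L \right)} = \sqrt{L + 6} = \sqrt{6 + L}$)
$h{\left(R \right)} = 1 - \frac{33 \sqrt{2}}{4}$ ($h{\left(R \right)} = - \frac{33}{\sqrt{6 + 2}} + \frac{R}{R} = - \frac{33}{\sqrt{8}} + 1 = - \frac{33}{2 \sqrt{2}} + 1 = - 33 \frac{\sqrt{2}}{4} + 1 = - \frac{33 \sqrt{2}}{4} + 1 = 1 - \frac{33 \sqrt{2}}{4}$)
$\frac{\frac{29997}{891} - 39644}{-3127 + h{\left(-64 \right)}} = \frac{\frac{29997}{891} - 39644}{-3127 + \left(1 - \frac{33 \sqrt{2}}{4}\right)} = \frac{29997 \cdot \frac{1}{891} - 39644}{-3126 - \frac{33 \sqrt{2}}{4}} = \frac{\frac{101}{3} - 39644}{-3126 - \frac{33 \sqrt{2}}{4}} = - \frac{118831}{3 \left(-3126 - \frac{33 \sqrt{2}}{4}\right)}$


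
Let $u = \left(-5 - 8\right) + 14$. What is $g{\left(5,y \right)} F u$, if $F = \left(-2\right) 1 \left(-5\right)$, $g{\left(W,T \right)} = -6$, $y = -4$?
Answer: $-60$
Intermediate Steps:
$F = 10$ ($F = \left(-2\right) \left(-5\right) = 10$)
$u = 1$ ($u = -13 + 14 = 1$)
$g{\left(5,y \right)} F u = \left(-6\right) 10 \cdot 1 = \left(-60\right) 1 = -60$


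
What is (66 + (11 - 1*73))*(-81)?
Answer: -324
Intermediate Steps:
(66 + (11 - 1*73))*(-81) = (66 + (11 - 73))*(-81) = (66 - 62)*(-81) = 4*(-81) = -324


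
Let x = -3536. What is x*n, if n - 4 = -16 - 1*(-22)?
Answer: -35360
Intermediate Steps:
n = 10 (n = 4 + (-16 - 1*(-22)) = 4 + (-16 + 22) = 4 + 6 = 10)
x*n = -3536*10 = -35360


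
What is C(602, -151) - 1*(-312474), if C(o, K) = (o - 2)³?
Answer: 216312474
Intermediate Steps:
C(o, K) = (-2 + o)³
C(602, -151) - 1*(-312474) = (-2 + 602)³ - 1*(-312474) = 600³ + 312474 = 216000000 + 312474 = 216312474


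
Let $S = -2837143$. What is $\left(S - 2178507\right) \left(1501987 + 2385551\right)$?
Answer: $-19498529969700$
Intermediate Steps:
$\left(S - 2178507\right) \left(1501987 + 2385551\right) = \left(-2837143 - 2178507\right) \left(1501987 + 2385551\right) = \left(-5015650\right) 3887538 = -19498529969700$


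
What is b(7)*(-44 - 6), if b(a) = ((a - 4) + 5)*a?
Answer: -2800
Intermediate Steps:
b(a) = a*(1 + a) (b(a) = ((-4 + a) + 5)*a = (1 + a)*a = a*(1 + a))
b(7)*(-44 - 6) = (7*(1 + 7))*(-44 - 6) = (7*8)*(-50) = 56*(-50) = -2800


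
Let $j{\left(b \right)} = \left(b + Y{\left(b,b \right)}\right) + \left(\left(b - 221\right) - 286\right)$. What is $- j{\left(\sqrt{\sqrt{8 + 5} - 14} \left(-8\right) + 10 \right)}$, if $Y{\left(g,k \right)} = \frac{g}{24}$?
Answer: $\frac{5839}{12} + \frac{49 \sqrt{-14 + \sqrt{13}}}{3} \approx 486.58 + 52.659 i$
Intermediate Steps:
$Y{\left(g,k \right)} = \frac{g}{24}$ ($Y{\left(g,k \right)} = g \frac{1}{24} = \frac{g}{24}$)
$j{\left(b \right)} = -507 + \frac{49 b}{24}$ ($j{\left(b \right)} = \left(b + \frac{b}{24}\right) + \left(\left(b - 221\right) - 286\right) = \frac{25 b}{24} + \left(\left(-221 + b\right) - 286\right) = \frac{25 b}{24} + \left(-507 + b\right) = -507 + \frac{49 b}{24}$)
$- j{\left(\sqrt{\sqrt{8 + 5} - 14} \left(-8\right) + 10 \right)} = - (-507 + \frac{49 \left(\sqrt{\sqrt{8 + 5} - 14} \left(-8\right) + 10\right)}{24}) = - (-507 + \frac{49 \left(\sqrt{\sqrt{13} - 14} \left(-8\right) + 10\right)}{24}) = - (-507 + \frac{49 \left(\sqrt{-14 + \sqrt{13}} \left(-8\right) + 10\right)}{24}) = - (-507 + \frac{49 \left(- 8 \sqrt{-14 + \sqrt{13}} + 10\right)}{24}) = - (-507 + \frac{49 \left(10 - 8 \sqrt{-14 + \sqrt{13}}\right)}{24}) = - (-507 + \left(\frac{245}{12} - \frac{49 \sqrt{-14 + \sqrt{13}}}{3}\right)) = - (- \frac{5839}{12} - \frac{49 \sqrt{-14 + \sqrt{13}}}{3}) = \frac{5839}{12} + \frac{49 \sqrt{-14 + \sqrt{13}}}{3}$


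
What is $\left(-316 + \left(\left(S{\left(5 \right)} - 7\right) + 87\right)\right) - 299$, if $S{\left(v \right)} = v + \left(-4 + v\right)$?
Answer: $-529$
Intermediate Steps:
$S{\left(v \right)} = -4 + 2 v$
$\left(-316 + \left(\left(S{\left(5 \right)} - 7\right) + 87\right)\right) - 299 = \left(-316 + \left(\left(\left(-4 + 2 \cdot 5\right) - 7\right) + 87\right)\right) - 299 = \left(-316 + \left(\left(\left(-4 + 10\right) - 7\right) + 87\right)\right) - 299 = \left(-316 + \left(\left(6 - 7\right) + 87\right)\right) - 299 = \left(-316 + \left(-1 + 87\right)\right) - 299 = \left(-316 + 86\right) - 299 = -230 - 299 = -529$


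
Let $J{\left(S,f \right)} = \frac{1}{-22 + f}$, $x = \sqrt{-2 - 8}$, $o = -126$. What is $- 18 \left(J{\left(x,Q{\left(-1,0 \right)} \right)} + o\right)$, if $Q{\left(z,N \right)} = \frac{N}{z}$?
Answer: $\frac{24957}{11} \approx 2268.8$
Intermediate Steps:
$x = i \sqrt{10}$ ($x = \sqrt{-10} = i \sqrt{10} \approx 3.1623 i$)
$- 18 \left(J{\left(x,Q{\left(-1,0 \right)} \right)} + o\right) = - 18 \left(\frac{1}{-22 + \frac{0}{-1}} - 126\right) = - 18 \left(\frac{1}{-22 + 0 \left(-1\right)} - 126\right) = - 18 \left(\frac{1}{-22 + 0} - 126\right) = - 18 \left(\frac{1}{-22} - 126\right) = - 18 \left(- \frac{1}{22} - 126\right) = \left(-18\right) \left(- \frac{2773}{22}\right) = \frac{24957}{11}$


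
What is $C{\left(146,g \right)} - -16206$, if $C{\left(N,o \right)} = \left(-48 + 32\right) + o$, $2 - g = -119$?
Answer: $16311$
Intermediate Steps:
$g = 121$ ($g = 2 - -119 = 2 + 119 = 121$)
$C{\left(N,o \right)} = -16 + o$
$C{\left(146,g \right)} - -16206 = \left(-16 + 121\right) - -16206 = 105 + 16206 = 16311$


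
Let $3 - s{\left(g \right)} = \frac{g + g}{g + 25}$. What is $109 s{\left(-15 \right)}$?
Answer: $654$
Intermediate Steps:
$s{\left(g \right)} = 3 - \frac{2 g}{25 + g}$ ($s{\left(g \right)} = 3 - \frac{g + g}{g + 25} = 3 - \frac{2 g}{25 + g}$)
$109 s{\left(-15 \right)} = 109 \frac{75 - 15}{25 - 15} = 109 \cdot \frac{1}{10} \cdot 60 = 109 \cdot 6 = 654$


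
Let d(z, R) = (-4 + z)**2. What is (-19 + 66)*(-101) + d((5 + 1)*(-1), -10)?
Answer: -4647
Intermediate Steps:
(-19 + 66)*(-101) + d((5 + 1)*(-1), -10) = (-19 + 66)*(-101) + (-4 + (5 + 1)*(-1))**2 = 47*(-101) + (-4 + 6*(-1))**2 = -4747 + (-4 - 6)**2 = -4747 + (-10)**2 = -4747 + 100 = -4647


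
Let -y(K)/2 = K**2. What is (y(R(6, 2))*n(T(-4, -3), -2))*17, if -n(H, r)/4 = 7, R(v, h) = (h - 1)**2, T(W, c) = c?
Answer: 952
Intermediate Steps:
R(v, h) = (-1 + h)**2
n(H, r) = -28 (n(H, r) = -4*7 = -28)
y(K) = -2*K**2
(y(R(6, 2))*n(T(-4, -3), -2))*17 = (-2*(-1 + 2)**4*(-28))*17 = (-2*(1**2)**2*(-28))*17 = (-2*1**2*(-28))*17 = (-2*1*(-28))*17 = -2*(-28)*17 = 56*17 = 952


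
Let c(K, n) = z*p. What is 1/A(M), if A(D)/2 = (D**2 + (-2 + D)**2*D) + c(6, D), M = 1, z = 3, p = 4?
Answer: 1/28 ≈ 0.035714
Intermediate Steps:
c(K, n) = 12 (c(K, n) = 3*4 = 12)
A(D) = 24 + 2*D**2 + 2*D*(-2 + D)**2 (A(D) = 2*((D**2 + (-2 + D)**2*D) + 12) = 2*((D**2 + D*(-2 + D)**2) + 12) = 2*(12 + D**2 + D*(-2 + D)**2) = 24 + 2*D**2 + 2*D*(-2 + D)**2)
1/A(M) = 1/(24 + 2*1**2 + 2*1*(-2 + 1)**2) = 1/(24 + 2*1 + 2*1*(-1)**2) = 1/(24 + 2 + 2*1*1) = 1/(24 + 2 + 2) = 1/28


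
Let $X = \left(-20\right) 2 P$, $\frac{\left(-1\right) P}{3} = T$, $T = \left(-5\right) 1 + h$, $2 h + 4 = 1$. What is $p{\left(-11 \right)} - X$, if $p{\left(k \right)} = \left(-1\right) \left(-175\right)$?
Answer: $955$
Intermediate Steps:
$h = - \frac{3}{2}$ ($h = -2 + \frac{1}{2} \cdot 1 = -2 + \frac{1}{2} = - \frac{3}{2} \approx -1.5$)
$T = - \frac{13}{2}$ ($T = \left(-5\right) 1 - \frac{3}{2} = -5 - \frac{3}{2} = - \frac{13}{2} \approx -6.5$)
$P = \frac{39}{2}$ ($P = \left(-3\right) \left(- \frac{13}{2}\right) = \frac{39}{2} \approx 19.5$)
$p{\left(k \right)} = 175$
$X = -780$ ($X = \left(-20\right) 2 \cdot \frac{39}{2} = \left(-40\right) \frac{39}{2} = -780$)
$p{\left(-11 \right)} - X = 175 - -780 = 175 + 780 = 955$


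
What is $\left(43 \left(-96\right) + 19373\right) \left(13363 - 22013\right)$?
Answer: $-131869250$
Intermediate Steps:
$\left(43 \left(-96\right) + 19373\right) \left(13363 - 22013\right) = \left(-4128 + 19373\right) \left(-8650\right) = 15245 \left(-8650\right) = -131869250$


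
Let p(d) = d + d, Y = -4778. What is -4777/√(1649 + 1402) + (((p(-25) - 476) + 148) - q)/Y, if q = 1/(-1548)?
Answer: 585143/7396344 - 4777*√339/1017 ≈ -86.405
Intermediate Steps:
p(d) = 2*d
q = -1/1548 ≈ -0.00064600
-4777/√(1649 + 1402) + (((p(-25) - 476) + 148) - q)/Y = -4777/√(1649 + 1402) + (((2*(-25) - 476) + 148) - 1*(-1/1548))/(-4778) = -4777*√339/1017 + (((-50 - 476) + 148) + 1/1548)*(-1/4778) = -4777*√339/1017 + ((-526 + 148) + 1/1548)*(-1/4778) = -4777*√339/1017 + (-378 + 1/1548)*(-1/4778) = -4777*√339/1017 - 585143/1548*(-1/4778) = -4777*√339/1017 + 585143/7396344 = 585143/7396344 - 4777*√339/1017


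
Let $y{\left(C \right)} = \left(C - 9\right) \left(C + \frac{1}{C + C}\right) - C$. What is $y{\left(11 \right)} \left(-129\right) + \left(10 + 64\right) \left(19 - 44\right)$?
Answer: $- \frac{36088}{11} \approx -3280.7$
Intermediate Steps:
$y{\left(C \right)} = - C + \left(-9 + C\right) \left(C + \frac{1}{2 C}\right)$ ($y{\left(C \right)} = \left(-9 + C\right) \left(C + \frac{1}{2 C}\right) - C = - C + \left(-9 + C\right) \left(C + \frac{1}{2 C}\right)$)
$y{\left(11 \right)} \left(-129\right) + \left(10 + 64\right) \left(19 - 44\right) = \left(\frac{1}{2} + 11^{2} - 110 - \frac{9}{2 \cdot 11}\right) \left(-129\right) + \left(10 + 64\right) \left(19 - 44\right) = \left(\frac{1}{2} + 121 - 110 - \frac{9}{22}\right) \left(-129\right) + 74 \left(-25\right) = \left(\frac{1}{2} + 121 - 110 - \frac{9}{22}\right) \left(-129\right) - 1850 = \frac{122}{11} \left(-129\right) - 1850 = - \frac{15738}{11} - 1850 = - \frac{36088}{11}$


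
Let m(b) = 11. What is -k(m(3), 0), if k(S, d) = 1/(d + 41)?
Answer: -1/41 ≈ -0.024390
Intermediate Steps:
k(S, d) = 1/(41 + d)
-k(m(3), 0) = -1/(41 + 0) = -1/41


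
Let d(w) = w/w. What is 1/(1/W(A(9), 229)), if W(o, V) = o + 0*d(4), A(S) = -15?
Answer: -15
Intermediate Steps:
d(w) = 1
W(o, V) = o (W(o, V) = o + 0*1 = o + 0 = o)
1/(1/W(A(9), 229)) = 1/(1/(-15)) = 1/(-1/15) = -15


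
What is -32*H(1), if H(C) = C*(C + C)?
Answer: -64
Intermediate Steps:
H(C) = 2*C**2 (H(C) = C*(2*C) = 2*C**2)
-32*H(1) = -64*1**2 = -64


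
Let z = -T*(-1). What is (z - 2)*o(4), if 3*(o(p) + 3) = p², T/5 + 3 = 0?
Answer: -119/3 ≈ -39.667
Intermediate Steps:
T = -15 (T = -15 + 5*0 = -15 + 0 = -15)
o(p) = -3 + p²/3
z = -15 (z = -1*(-15)*(-1) = 15*(-1) = -15)
(z - 2)*o(4) = (-15 - 2)*(-3 + (⅓)*4²) = -17*(-3 + (⅓)*16) = -17*(-3 + 16/3) = -17*7/3 = -119/3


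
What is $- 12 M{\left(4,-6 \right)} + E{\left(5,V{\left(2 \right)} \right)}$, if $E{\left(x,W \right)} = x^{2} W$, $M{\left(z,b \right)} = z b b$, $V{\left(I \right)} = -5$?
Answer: $-1853$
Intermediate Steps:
$M{\left(z,b \right)} = z b^{2}$ ($M{\left(z,b \right)} = b z b = z b^{2}$)
$E{\left(x,W \right)} = W x^{2}$
$- 12 M{\left(4,-6 \right)} + E{\left(5,V{\left(2 \right)} \right)} = - 12 \cdot 4 \left(-6\right)^{2} - 5 \cdot 5^{2} = - 12 \cdot 4 \cdot 36 - 125 = \left(-12\right) 144 - 125 = -1728 - 125 = -1853$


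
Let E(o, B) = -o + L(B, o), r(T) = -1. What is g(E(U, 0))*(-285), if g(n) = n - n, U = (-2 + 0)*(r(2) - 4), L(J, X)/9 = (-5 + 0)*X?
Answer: 0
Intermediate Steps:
L(J, X) = -45*X (L(J, X) = 9*((-5 + 0)*X) = 9*(-5*X) = -45*X)
U = 10 (U = (-2 + 0)*(-1 - 4) = -2*(-5) = 10)
E(o, B) = -46*o (E(o, B) = -o - 45*o = -46*o)
g(n) = 0
g(E(U, 0))*(-285) = 0*(-285) = 0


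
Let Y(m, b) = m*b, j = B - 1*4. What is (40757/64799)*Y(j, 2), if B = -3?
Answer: -81514/9257 ≈ -8.8057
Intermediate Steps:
j = -7 (j = -3 - 1*4 = -3 - 4 = -7)
Y(m, b) = b*m
(40757/64799)*Y(j, 2) = (40757/64799)*(2*(-7)) = (40757*(1/64799))*(-14) = (40757/64799)*(-14) = -81514/9257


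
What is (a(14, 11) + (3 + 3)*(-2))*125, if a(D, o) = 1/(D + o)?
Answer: -1495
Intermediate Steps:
(a(14, 11) + (3 + 3)*(-2))*125 = (1/(14 + 11) + (3 + 3)*(-2))*125 = (1/25 + 6*(-2))*125 = (1/25 - 12)*125 = -299/25*125 = -1495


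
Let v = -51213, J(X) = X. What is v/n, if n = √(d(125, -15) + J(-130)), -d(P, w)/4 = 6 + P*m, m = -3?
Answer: -51213*√1346/1346 ≈ -1395.9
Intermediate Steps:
d(P, w) = -24 + 12*P (d(P, w) = -4*(6 + P*(-3)) = -4*(6 - 3*P) = -24 + 12*P)
n = √1346 (n = √((-24 + 12*125) - 130) = √((-24 + 1500) - 130) = √(1476 - 130) = √1346 ≈ 36.688)
v/n = -51213*√1346/1346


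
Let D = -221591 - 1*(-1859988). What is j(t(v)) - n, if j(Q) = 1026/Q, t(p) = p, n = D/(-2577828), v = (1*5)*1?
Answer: 2653043513/12889140 ≈ 205.84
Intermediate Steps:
D = 1638397 (D = -221591 + 1859988 = 1638397)
v = 5 (v = 5*1 = 5)
n = -1638397/2577828 (n = 1638397/(-2577828) = 1638397*(-1/2577828) = -1638397/2577828 ≈ -0.63557)
j(t(v)) - n = 1026/5 - 1*(-1638397/2577828) = 1026*(⅕) + 1638397/2577828 = 1026/5 + 1638397/2577828 = 2653043513/12889140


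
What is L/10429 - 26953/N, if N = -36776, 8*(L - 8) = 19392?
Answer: 370532069/383536904 ≈ 0.96609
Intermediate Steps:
L = 2432 (L = 8 + (⅛)*19392 = 8 + 2424 = 2432)
L/10429 - 26953/N = 2432/10429 - 26953/(-36776) = 2432*(1/10429) - 26953*(-1/36776) = 2432/10429 + 26953/36776 = 370532069/383536904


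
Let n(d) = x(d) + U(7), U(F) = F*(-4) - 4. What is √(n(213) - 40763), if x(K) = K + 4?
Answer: I*√40578 ≈ 201.44*I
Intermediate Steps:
x(K) = 4 + K
U(F) = -4 - 4*F (U(F) = -4*F - 4 = -4 - 4*F)
n(d) = -28 + d (n(d) = (4 + d) + (-4 - 4*7) = (4 + d) + (-4 - 28) = (4 + d) - 32 = -28 + d)
√(n(213) - 40763) = √((-28 + 213) - 40763) = √(185 - 40763) = √(-40578) = I*√40578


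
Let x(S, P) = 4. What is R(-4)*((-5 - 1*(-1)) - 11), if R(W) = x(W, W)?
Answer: -60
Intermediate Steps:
R(W) = 4
R(-4)*((-5 - 1*(-1)) - 11) = 4*((-5 - 1*(-1)) - 11) = 4*((-5 + 1) - 11) = 4*(-4 - 11) = 4*(-15) = -60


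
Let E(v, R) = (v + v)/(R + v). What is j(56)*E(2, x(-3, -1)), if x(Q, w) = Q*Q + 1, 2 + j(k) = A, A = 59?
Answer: 19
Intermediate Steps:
j(k) = 57 (j(k) = -2 + 59 = 57)
x(Q, w) = 1 + Q² (x(Q, w) = Q² + 1 = 1 + Q²)
E(v, R) = 2*v/(R + v) (E(v, R) = (2*v)/(R + v) = 2*v/(R + v))
j(56)*E(2, x(-3, -1)) = 57*(2*2/((1 + (-3)²) + 2)) = 57*(2*2/((1 + 9) + 2)) = 57*(2*2/(10 + 2)) = 57*(2*2/12) = 57*(2*2*(1/12)) = 57*(⅓) = 19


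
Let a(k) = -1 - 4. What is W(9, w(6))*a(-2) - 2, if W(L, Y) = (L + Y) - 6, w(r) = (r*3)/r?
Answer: -32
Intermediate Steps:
w(r) = 3 (w(r) = (3*r)/r = 3)
W(L, Y) = -6 + L + Y
a(k) = -5
W(9, w(6))*a(-2) - 2 = (-6 + 9 + 3)*(-5) - 2 = 6*(-5) - 2 = -30 - 2 = -32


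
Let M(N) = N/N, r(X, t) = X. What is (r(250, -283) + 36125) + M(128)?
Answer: 36376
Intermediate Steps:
M(N) = 1
(r(250, -283) + 36125) + M(128) = (250 + 36125) + 1 = 36375 + 1 = 36376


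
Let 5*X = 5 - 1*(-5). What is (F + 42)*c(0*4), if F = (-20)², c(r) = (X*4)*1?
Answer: 3536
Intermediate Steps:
X = 2 (X = (5 - 1*(-5))/5 = (5 + 5)/5 = (⅕)*10 = 2)
c(r) = 8 (c(r) = (2*4)*1 = 8*1 = 8)
F = 400
(F + 42)*c(0*4) = (400 + 42)*8 = 442*8 = 3536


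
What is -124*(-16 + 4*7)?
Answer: -1488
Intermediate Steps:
-124*(-16 + 4*7) = -124*(-16 + 28) = -124*12 = -1488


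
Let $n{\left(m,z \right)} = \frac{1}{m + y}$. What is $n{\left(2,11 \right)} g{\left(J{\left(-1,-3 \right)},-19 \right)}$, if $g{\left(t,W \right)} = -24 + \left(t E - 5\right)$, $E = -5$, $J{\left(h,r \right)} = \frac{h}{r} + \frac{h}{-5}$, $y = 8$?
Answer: $- \frac{19}{6} \approx -3.1667$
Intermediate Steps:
$n{\left(m,z \right)} = \frac{1}{8 + m}$ ($n{\left(m,z \right)} = \frac{1}{m + 8} = \frac{1}{8 + m}$)
$J{\left(h,r \right)} = - \frac{h}{5} + \frac{h}{r}$ ($J{\left(h,r \right)} = \frac{h}{r} + h \left(- \frac{1}{5}\right) = \frac{h}{r} - \frac{h}{5} = - \frac{h}{5} + \frac{h}{r}$)
$g{\left(t,W \right)} = -29 - 5 t$ ($g{\left(t,W \right)} = -24 + \left(t \left(-5\right) - 5\right) = -24 - \left(5 + 5 t\right) = -29 - 5 t$)
$n{\left(2,11 \right)} g{\left(J{\left(-1,-3 \right)},-19 \right)} = \frac{-29 - 5 \left(\left(- \frac{1}{5}\right) \left(-1\right) - \frac{1}{-3}\right)}{8 + 2} = \frac{-29 - 5 \left(\frac{1}{5} - - \frac{1}{3}\right)}{10} = \frac{-29 - 5 \left(\frac{1}{5} + \frac{1}{3}\right)}{10} = \frac{-29 - \frac{8}{3}}{10} = \frac{1}{10} \left(- \frac{95}{3}\right) = - \frac{19}{6}$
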